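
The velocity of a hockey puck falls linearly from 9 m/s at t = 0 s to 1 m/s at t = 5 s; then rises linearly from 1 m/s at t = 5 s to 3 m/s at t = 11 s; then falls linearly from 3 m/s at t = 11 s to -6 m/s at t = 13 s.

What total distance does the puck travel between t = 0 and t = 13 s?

Distance (not displacement) is the total path length: add the absolute areas under v-t.
0–5 s: |½(9 + 1)(5)| = 25 m
5–11 s: |½(1 + 3)(6)| = 12 m
11–13 s: v = 0 at t = 35/3 s; triangle areas 1 + 4 = 5 m
Total distance = 42 m

42 m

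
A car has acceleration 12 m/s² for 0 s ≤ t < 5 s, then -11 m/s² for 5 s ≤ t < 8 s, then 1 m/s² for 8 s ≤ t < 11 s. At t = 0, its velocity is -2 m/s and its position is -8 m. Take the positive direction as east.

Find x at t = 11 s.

336 m

On each constant-a segment, Δv = aΔt and Δx = v₀Δt + ½aΔt²; chain segment to segment.
0–5 s: v starts -2 m/s; Δx = -2·5 + ½·12·5² = 140 m; v ends 58 m/s.
5–8 s: v starts 58 m/s; Δx = 58·3 + ½·-11·3² = 124.5 m; v ends 25 m/s.
8–11 s: v starts 25 m/s; Δx = 25·3 + ½·1·3² = 79.5 m; v ends 28 m/s.
x(11) = -8 + Σ Δx = 336 m.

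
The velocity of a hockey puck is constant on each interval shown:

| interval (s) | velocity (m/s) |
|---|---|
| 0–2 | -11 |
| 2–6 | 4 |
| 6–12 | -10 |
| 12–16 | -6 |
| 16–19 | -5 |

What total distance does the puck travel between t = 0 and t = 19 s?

137 m

Distance (not displacement) is the total path length: add the absolute areas under v-t.
0–2 s: |-11| × 2 = 22 m
2–6 s: |4| × 4 = 16 m
6–12 s: |-10| × 6 = 60 m
12–16 s: |-6| × 4 = 24 m
16–19 s: |-5| × 3 = 15 m
Total distance = 137 m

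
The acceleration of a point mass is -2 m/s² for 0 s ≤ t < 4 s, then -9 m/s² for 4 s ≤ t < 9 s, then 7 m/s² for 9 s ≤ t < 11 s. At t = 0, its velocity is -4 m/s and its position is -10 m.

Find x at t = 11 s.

On each constant-a segment, Δv = aΔt and Δx = v₀Δt + ½aΔt²; chain segment to segment.
0–4 s: v starts -4 m/s; Δx = -4·4 + ½·-2·4² = -32 m; v ends -12 m/s.
4–9 s: v starts -12 m/s; Δx = -12·5 + ½·-9·5² = -172.5 m; v ends -57 m/s.
9–11 s: v starts -57 m/s; Δx = -57·2 + ½·7·2² = -100 m; v ends -43 m/s.
x(11) = -10 + Σ Δx = -314.5 m.

-314.5 m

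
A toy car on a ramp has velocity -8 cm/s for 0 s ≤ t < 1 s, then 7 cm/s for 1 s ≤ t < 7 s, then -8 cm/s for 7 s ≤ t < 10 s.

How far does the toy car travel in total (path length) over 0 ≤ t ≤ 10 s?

Distance (not displacement) is the total path length: add the absolute areas under v-t.
0–1 s: |-8| × 1 = 8 cm
1–7 s: |7| × 6 = 42 cm
7–10 s: |-8| × 3 = 24 cm
Total distance = 74 cm

74 cm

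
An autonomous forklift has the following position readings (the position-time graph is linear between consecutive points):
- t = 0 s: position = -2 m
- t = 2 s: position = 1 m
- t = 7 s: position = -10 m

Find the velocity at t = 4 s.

-2.2 m/s

Velocity is the slope of the x-t graph on 2–7 s: (-10 − 1)/(7 − 2) = -2.2 m/s.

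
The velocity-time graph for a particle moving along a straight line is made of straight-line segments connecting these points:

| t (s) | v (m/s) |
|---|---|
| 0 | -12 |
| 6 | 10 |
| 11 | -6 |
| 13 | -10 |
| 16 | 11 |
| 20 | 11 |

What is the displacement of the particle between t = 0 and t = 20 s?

Net displacement equals the area under the velocity-time graph (areas below the axis count negative).
0–6 s: ½(-12 + 10)(6) = -6 m
6–11 s: ½(10 + -6)(5) = 10 m
11–13 s: ½(-6 + -10)(2) = -16 m
13–16 s: ½(-10 + 11)(3) = 1.5 m
16–20 s: 11 × 4 = 44 m
Net displacement = 33.5 m

33.5 m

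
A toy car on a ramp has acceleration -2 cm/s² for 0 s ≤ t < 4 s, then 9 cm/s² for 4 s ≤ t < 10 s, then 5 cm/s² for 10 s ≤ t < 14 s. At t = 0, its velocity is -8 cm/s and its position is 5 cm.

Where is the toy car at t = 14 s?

215 cm

On each constant-a segment, Δv = aΔt and Δx = v₀Δt + ½aΔt²; chain segment to segment.
0–4 s: v starts -8 cm/s; Δx = -8·4 + ½·-2·4² = -48 cm; v ends -16 cm/s.
4–10 s: v starts -16 cm/s; Δx = -16·6 + ½·9·6² = 66 cm; v ends 38 cm/s.
10–14 s: v starts 38 cm/s; Δx = 38·4 + ½·5·4² = 192 cm; v ends 58 cm/s.
x(14) = 5 + Σ Δx = 215 cm.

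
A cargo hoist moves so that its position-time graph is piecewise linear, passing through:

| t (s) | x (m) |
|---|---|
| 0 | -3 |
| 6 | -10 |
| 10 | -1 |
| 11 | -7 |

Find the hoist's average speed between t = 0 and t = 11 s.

2 m/s

Average speed = (total path length)/(elapsed time); on a piecewise-linear x-t graph the path length is Σ|Δx|.
0–6 s: |Δx| = |-10 − -3| = 7 m
6–10 s: |Δx| = |-1 − -10| = 9 m
10–11 s: |Δx| = |-7 − -1| = 6 m
Total path = 22 m; average speed = 22/11 = 2 m/s.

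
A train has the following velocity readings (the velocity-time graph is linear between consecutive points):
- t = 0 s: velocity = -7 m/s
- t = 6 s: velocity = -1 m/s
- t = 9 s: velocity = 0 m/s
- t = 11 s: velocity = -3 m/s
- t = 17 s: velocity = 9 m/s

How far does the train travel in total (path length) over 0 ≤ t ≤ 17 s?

Total distance travelled is ∫|v| dt — sum the magnitudes of each area piece.
0–6 s: |½(-7 + -1)(6)| = 24 m
6–9 s: |½(-1 + 0)(3)| = 1.5 m
9–11 s: |½(0 + -3)(2)| = 3 m
11–17 s: v = 0 at t = 12.5 s; triangle areas 2.25 + 20.25 = 22.5 m
Total distance = 51 m

51 m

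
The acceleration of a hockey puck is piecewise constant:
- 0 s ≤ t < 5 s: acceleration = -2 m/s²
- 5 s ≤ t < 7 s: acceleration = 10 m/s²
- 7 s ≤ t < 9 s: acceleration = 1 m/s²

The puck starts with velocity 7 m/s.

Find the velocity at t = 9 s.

Δv equals the area under the a-t graph; then v = v₀ + Δv.
0–5 s: -2 × 5 = -10 m/s
5–7 s: 10 × 2 = 20 m/s
7–9 s: 1 × 2 = 2 m/s
Δv = 12 m/s, so v(9) = 7 + (12) = 19 m/s.

19 m/s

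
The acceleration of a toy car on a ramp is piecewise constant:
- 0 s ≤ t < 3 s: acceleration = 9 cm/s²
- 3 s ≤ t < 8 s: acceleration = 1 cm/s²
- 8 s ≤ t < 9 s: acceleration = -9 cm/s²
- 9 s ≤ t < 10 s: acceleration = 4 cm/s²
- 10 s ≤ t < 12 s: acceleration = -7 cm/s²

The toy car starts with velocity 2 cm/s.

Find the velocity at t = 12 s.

15 cm/s

Δv equals the area under the a-t graph; then v = v₀ + Δv.
0–3 s: 9 × 3 = 27 cm/s
3–8 s: 1 × 5 = 5 cm/s
8–9 s: -9 × 1 = -9 cm/s
9–10 s: 4 × 1 = 4 cm/s
10–12 s: -7 × 2 = -14 cm/s
Δv = 13 cm/s, so v(12) = 2 + (13) = 15 cm/s.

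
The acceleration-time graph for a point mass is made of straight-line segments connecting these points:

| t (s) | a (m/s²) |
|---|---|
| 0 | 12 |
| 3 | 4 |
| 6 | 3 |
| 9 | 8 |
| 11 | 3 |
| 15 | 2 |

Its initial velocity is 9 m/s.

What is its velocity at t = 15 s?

Δv equals the area under the a-t graph; then v = v₀ + Δv.
0–3 s: ½(12 + 4)(3) = 24 m/s
3–6 s: ½(4 + 3)(3) = 10.5 m/s
6–9 s: ½(3 + 8)(3) = 16.5 m/s
9–11 s: ½(8 + 3)(2) = 11 m/s
11–15 s: ½(3 + 2)(4) = 10 m/s
Δv = 72 m/s, so v(15) = 9 + (72) = 81 m/s.

81 m/s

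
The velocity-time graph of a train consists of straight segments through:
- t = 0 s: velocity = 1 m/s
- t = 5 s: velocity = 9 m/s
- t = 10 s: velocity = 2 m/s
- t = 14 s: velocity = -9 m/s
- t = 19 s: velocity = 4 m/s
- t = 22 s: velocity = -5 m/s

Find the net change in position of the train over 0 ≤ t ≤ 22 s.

Displacement is the signed area under the v-t curve.
0–5 s: ½(1 + 9)(5) = 25 m
5–10 s: ½(9 + 2)(5) = 27.5 m
10–14 s: ½(2 + -9)(4) = -14 m
14–19 s: ½(-9 + 4)(5) = -12.5 m
19–22 s: ½(4 + -5)(3) = -1.5 m
Net displacement = 24.5 m

24.5 m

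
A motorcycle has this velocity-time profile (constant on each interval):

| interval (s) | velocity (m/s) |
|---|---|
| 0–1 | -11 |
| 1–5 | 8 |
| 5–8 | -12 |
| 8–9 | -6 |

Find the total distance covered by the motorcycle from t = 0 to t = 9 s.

85 m

Total distance travelled is ∫|v| dt — sum the magnitudes of each area piece.
0–1 s: |-11| × 1 = 11 m
1–5 s: |8| × 4 = 32 m
5–8 s: |-12| × 3 = 36 m
8–9 s: |-6| × 1 = 6 m
Total distance = 85 m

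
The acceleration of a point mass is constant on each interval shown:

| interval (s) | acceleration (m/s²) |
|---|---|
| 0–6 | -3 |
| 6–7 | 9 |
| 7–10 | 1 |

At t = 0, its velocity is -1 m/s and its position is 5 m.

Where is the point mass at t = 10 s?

-95 m

On each constant-a segment, Δv = aΔt and Δx = v₀Δt + ½aΔt²; chain segment to segment.
0–6 s: v starts -1 m/s; Δx = -1·6 + ½·-3·6² = -60 m; v ends -19 m/s.
6–7 s: v starts -19 m/s; Δx = -19·1 + ½·9·1² = -14.5 m; v ends -10 m/s.
7–10 s: v starts -10 m/s; Δx = -10·3 + ½·1·3² = -25.5 m; v ends -7 m/s.
x(10) = 5 + Σ Δx = -95 m.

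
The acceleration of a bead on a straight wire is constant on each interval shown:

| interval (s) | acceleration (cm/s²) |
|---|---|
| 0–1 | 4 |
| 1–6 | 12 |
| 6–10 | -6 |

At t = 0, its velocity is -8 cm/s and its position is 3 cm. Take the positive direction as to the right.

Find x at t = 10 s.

On each constant-a segment, Δv = aΔt and Δx = v₀Δt + ½aΔt²; chain segment to segment.
0–1 s: v starts -8 cm/s; Δx = -8·1 + ½·4·1² = -6 cm; v ends -4 cm/s.
1–6 s: v starts -4 cm/s; Δx = -4·5 + ½·12·5² = 130 cm; v ends 56 cm/s.
6–10 s: v starts 56 cm/s; Δx = 56·4 + ½·-6·4² = 176 cm; v ends 32 cm/s.
x(10) = 3 + Σ Δx = 303 cm.

303 cm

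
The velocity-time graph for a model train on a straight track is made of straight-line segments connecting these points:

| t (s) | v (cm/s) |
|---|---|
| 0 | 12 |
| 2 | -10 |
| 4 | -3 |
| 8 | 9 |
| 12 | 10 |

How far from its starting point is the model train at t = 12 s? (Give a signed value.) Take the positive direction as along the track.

39 cm

Net displacement equals the area under the velocity-time graph (areas below the axis count negative).
0–2 s: ½(12 + -10)(2) = 2 cm
2–4 s: ½(-10 + -3)(2) = -13 cm
4–8 s: ½(-3 + 9)(4) = 12 cm
8–12 s: ½(9 + 10)(4) = 38 cm
Net displacement = 39 cm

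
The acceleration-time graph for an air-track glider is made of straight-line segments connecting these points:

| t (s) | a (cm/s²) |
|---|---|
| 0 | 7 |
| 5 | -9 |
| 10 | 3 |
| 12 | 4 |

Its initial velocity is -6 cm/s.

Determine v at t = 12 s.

Δv equals the area under the a-t graph; then v = v₀ + Δv.
0–5 s: ½(7 + -9)(5) = -5 cm/s
5–10 s: ½(-9 + 3)(5) = -15 cm/s
10–12 s: ½(3 + 4)(2) = 7 cm/s
Δv = -13 cm/s, so v(12) = -6 + (-13) = -19 cm/s.

-19 cm/s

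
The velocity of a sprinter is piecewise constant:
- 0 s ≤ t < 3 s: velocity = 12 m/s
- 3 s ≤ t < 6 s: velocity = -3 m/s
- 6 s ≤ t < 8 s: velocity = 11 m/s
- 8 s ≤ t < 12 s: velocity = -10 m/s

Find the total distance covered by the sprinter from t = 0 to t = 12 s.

Distance (not displacement) is the total path length: add the absolute areas under v-t.
0–3 s: |12| × 3 = 36 m
3–6 s: |-3| × 3 = 9 m
6–8 s: |11| × 2 = 22 m
8–12 s: |-10| × 4 = 40 m
Total distance = 107 m

107 m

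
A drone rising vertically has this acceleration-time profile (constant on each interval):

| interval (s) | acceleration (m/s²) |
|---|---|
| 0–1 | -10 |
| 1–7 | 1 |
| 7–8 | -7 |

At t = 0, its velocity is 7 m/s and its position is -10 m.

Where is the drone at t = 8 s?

-8.5 m

On each constant-a segment, Δv = aΔt and Δx = v₀Δt + ½aΔt²; chain segment to segment.
0–1 s: v starts 7 m/s; Δx = 7·1 + ½·-10·1² = 2 m; v ends -3 m/s.
1–7 s: v starts -3 m/s; Δx = -3·6 + ½·1·6² = 0 m; v ends 3 m/s.
7–8 s: v starts 3 m/s; Δx = 3·1 + ½·-7·1² = -0.5 m; v ends -4 m/s.
x(8) = -10 + Σ Δx = -8.5 m.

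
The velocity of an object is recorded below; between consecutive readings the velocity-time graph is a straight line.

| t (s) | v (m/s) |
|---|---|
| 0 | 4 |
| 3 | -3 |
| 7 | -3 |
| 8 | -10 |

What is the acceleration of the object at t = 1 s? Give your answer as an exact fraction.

-7/3 m/s²

Acceleration is the slope of the v-t graph on 0–3 s: (-3 − 4)/(3 − 0) = -7/3 m/s².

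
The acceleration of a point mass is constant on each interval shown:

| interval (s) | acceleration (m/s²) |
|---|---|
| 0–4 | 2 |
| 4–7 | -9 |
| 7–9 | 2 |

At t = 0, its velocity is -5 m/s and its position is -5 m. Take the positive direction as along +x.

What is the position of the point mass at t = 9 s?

On each constant-a segment, Δv = aΔt and Δx = v₀Δt + ½aΔt²; chain segment to segment.
0–4 s: v starts -5 m/s; Δx = -5·4 + ½·2·4² = -4 m; v ends 3 m/s.
4–7 s: v starts 3 m/s; Δx = 3·3 + ½·-9·3² = -31.5 m; v ends -24 m/s.
7–9 s: v starts -24 m/s; Δx = -24·2 + ½·2·2² = -44 m; v ends -20 m/s.
x(9) = -5 + Σ Δx = -84.5 m.

-84.5 m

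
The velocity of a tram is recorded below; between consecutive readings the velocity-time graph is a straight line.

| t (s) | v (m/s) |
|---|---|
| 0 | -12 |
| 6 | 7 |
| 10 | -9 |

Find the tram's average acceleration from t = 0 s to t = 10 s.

Average acceleration = Δv/Δt = (-9 − -12)/(10 − 0) = 0.3 m/s².

0.3 m/s²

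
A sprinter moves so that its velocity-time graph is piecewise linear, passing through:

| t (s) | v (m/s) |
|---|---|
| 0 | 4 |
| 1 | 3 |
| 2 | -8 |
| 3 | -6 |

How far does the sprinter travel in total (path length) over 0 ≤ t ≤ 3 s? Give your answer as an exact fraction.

Total distance travelled is ∫|v| dt — sum the magnitudes of each area piece.
0–1 s: |½(4 + 3)(1)| = 3.5 m
1–2 s: v = 0 at t = 14/11 s; triangle areas 9/22 + 32/11 = 73/22 m
2–3 s: |½(-8 + -6)(1)| = 7 m
Total distance = 152/11 m

152/11 m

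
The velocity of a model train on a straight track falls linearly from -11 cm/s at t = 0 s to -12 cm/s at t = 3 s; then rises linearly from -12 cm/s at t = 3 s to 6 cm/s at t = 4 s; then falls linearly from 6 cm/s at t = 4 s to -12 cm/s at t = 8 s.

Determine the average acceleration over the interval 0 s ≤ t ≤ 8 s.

-0.125 cm/s²

Average acceleration = Δv/Δt = (-12 − -11)/(8 − 0) = -0.125 cm/s².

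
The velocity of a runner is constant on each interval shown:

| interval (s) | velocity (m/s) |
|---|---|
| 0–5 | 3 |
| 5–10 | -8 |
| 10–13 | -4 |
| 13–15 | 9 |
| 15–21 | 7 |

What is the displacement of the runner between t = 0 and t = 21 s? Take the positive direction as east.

Net displacement equals the area under the velocity-time graph (areas below the axis count negative).
0–5 s: 3 × 5 = 15 m
5–10 s: -8 × 5 = -40 m
10–13 s: -4 × 3 = -12 m
13–15 s: 9 × 2 = 18 m
15–21 s: 7 × 6 = 42 m
Net displacement = 23 m

23 m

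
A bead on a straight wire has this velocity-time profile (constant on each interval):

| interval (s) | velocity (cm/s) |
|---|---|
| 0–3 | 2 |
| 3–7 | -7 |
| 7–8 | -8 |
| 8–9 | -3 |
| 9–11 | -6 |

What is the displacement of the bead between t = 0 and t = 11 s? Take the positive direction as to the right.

Net displacement equals the area under the velocity-time graph (areas below the axis count negative).
0–3 s: 2 × 3 = 6 cm
3–7 s: -7 × 4 = -28 cm
7–8 s: -8 × 1 = -8 cm
8–9 s: -3 × 1 = -3 cm
9–11 s: -6 × 2 = -12 cm
Net displacement = -45 cm

-45 cm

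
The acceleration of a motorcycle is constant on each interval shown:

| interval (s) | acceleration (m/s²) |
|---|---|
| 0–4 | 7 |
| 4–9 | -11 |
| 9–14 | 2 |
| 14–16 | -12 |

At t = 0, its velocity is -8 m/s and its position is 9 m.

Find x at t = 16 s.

-228.5 m

On each constant-a segment, Δv = aΔt and Δx = v₀Δt + ½aΔt²; chain segment to segment.
0–4 s: v starts -8 m/s; Δx = -8·4 + ½·7·4² = 24 m; v ends 20 m/s.
4–9 s: v starts 20 m/s; Δx = 20·5 + ½·-11·5² = -37.5 m; v ends -35 m/s.
9–14 s: v starts -35 m/s; Δx = -35·5 + ½·2·5² = -150 m; v ends -25 m/s.
14–16 s: v starts -25 m/s; Δx = -25·2 + ½·-12·2² = -74 m; v ends -49 m/s.
x(16) = 9 + Σ Δx = -228.5 m.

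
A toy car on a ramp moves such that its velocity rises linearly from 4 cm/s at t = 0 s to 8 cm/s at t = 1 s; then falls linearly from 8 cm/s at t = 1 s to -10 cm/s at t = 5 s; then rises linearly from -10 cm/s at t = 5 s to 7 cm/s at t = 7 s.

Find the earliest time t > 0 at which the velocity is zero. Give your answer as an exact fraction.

v changes sign on 1–5 s (from 8 to -10); the graph is linear there, so v = 0 at t = 1 + (-8)·(5 − 1)/(-10 − 8) = 25/9 s.

t = 25/9 s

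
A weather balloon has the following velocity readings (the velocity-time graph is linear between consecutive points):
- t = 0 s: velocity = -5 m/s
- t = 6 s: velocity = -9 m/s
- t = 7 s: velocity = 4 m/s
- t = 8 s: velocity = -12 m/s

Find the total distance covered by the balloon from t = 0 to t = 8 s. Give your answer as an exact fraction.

1319/26 m

Distance (not displacement) is the total path length: add the absolute areas under v-t.
0–6 s: |½(-5 + -9)(6)| = 42 m
6–7 s: v = 0 at t = 87/13 s; triangle areas 81/26 + 8/13 = 97/26 m
7–8 s: v = 0 at t = 7.25 s; triangle areas 0.5 + 4.5 = 5 m
Total distance = 1319/26 m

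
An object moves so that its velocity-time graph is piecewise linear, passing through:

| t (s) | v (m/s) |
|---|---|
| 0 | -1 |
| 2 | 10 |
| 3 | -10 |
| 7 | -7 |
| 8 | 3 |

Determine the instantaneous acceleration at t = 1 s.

5.5 m/s²

Acceleration is the slope of the v-t graph on 0–2 s: (10 − -1)/(2 − 0) = 5.5 m/s².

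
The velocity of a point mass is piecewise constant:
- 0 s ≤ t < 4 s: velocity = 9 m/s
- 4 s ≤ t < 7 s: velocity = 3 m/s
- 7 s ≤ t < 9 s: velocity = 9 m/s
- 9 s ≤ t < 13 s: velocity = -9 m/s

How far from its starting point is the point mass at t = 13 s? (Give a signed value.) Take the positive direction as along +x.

Net displacement equals the area under the velocity-time graph (areas below the axis count negative).
0–4 s: 9 × 4 = 36 m
4–7 s: 3 × 3 = 9 m
7–9 s: 9 × 2 = 18 m
9–13 s: -9 × 4 = -36 m
Net displacement = 27 m

27 m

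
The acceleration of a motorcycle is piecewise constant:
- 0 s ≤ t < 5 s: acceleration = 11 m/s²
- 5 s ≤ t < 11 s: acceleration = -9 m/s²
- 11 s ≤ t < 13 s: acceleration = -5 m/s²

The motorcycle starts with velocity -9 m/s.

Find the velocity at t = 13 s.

Δv equals the area under the a-t graph; then v = v₀ + Δv.
0–5 s: 11 × 5 = 55 m/s
5–11 s: -9 × 6 = -54 m/s
11–13 s: -5 × 2 = -10 m/s
Δv = -9 m/s, so v(13) = -9 + (-9) = -18 m/s.

-18 m/s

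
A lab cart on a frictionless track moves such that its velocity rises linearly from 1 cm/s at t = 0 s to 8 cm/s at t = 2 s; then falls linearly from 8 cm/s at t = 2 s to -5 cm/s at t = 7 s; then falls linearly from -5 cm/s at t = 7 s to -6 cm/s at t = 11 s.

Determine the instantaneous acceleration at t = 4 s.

-2.6 cm/s²

Acceleration is the slope of the v-t graph on 2–7 s: (-5 − 8)/(7 − 2) = -2.6 cm/s².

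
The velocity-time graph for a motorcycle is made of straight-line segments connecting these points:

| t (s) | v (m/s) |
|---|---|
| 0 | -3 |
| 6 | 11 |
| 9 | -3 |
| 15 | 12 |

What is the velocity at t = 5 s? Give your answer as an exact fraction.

26/3 m/s

On 0–6 s the graph is linear from -3 to 11 m/s: v(5) = -3 + (11 − -3)·(5 − 0)/(6 − 0) = 26/3 m/s.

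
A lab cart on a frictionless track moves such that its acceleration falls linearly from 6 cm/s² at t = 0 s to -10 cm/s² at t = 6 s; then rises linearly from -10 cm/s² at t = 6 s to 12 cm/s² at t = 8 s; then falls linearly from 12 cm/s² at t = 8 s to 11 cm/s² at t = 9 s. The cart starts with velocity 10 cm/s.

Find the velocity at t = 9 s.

Δv equals the area under the a-t graph; then v = v₀ + Δv.
0–6 s: ½(6 + -10)(6) = -12 cm/s
6–8 s: ½(-10 + 12)(2) = 2 cm/s
8–9 s: ½(12 + 11)(1) = 11.5 cm/s
Δv = 1.5 cm/s, so v(9) = 10 + (1.5) = 11.5 cm/s.

11.5 cm/s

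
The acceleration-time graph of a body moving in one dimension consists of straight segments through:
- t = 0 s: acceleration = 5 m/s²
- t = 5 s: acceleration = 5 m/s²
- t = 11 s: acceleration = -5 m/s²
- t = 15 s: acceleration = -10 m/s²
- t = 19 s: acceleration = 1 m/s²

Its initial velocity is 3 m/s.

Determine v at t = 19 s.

-20 m/s

Δv equals the area under the a-t graph; then v = v₀ + Δv.
0–5 s: 5 × 5 = 25 m/s
5–11 s: ½(5 + -5)(6) = 0 m/s
11–15 s: ½(-5 + -10)(4) = -30 m/s
15–19 s: ½(-10 + 1)(4) = -18 m/s
Δv = -23 m/s, so v(19) = 3 + (-23) = -20 m/s.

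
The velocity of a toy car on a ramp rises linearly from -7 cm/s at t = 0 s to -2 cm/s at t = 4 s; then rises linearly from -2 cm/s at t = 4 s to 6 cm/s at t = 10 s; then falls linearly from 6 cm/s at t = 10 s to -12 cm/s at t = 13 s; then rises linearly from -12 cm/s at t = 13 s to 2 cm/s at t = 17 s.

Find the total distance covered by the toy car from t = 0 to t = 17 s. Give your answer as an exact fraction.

484/7 cm

Total distance travelled is ∫|v| dt — sum the magnitudes of each area piece.
0–4 s: |½(-7 + -2)(4)| = 18 cm
4–10 s: v = 0 at t = 5.5 s; triangle areas 1.5 + 13.5 = 15 cm
10–13 s: v = 0 at t = 11 s; triangle areas 3 + 12 = 15 cm
13–17 s: v = 0 at t = 115/7 s; triangle areas 144/7 + 4/7 = 148/7 cm
Total distance = 484/7 cm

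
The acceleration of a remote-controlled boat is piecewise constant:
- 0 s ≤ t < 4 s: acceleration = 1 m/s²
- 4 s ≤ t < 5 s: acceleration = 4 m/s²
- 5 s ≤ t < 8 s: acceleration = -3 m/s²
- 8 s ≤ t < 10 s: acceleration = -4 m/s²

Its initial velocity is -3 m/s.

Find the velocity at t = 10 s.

Δv equals the area under the a-t graph; then v = v₀ + Δv.
0–4 s: 1 × 4 = 4 m/s
4–5 s: 4 × 1 = 4 m/s
5–8 s: -3 × 3 = -9 m/s
8–10 s: -4 × 2 = -8 m/s
Δv = -9 m/s, so v(10) = -3 + (-9) = -12 m/s.

-12 m/s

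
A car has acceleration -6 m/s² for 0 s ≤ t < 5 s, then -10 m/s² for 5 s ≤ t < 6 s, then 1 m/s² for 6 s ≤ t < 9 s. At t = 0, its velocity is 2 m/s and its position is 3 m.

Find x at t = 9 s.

-204.5 m

On each constant-a segment, Δv = aΔt and Δx = v₀Δt + ½aΔt²; chain segment to segment.
0–5 s: v starts 2 m/s; Δx = 2·5 + ½·-6·5² = -65 m; v ends -28 m/s.
5–6 s: v starts -28 m/s; Δx = -28·1 + ½·-10·1² = -33 m; v ends -38 m/s.
6–9 s: v starts -38 m/s; Δx = -38·3 + ½·1·3² = -109.5 m; v ends -35 m/s.
x(9) = 3 + Σ Δx = -204.5 m.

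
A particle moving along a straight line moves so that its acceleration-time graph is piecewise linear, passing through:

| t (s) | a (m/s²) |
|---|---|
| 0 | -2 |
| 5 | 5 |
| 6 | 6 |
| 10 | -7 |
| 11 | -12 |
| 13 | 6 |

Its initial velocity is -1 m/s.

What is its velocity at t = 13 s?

-5.5 m/s

Δv equals the area under the a-t graph; then v = v₀ + Δv.
0–5 s: ½(-2 + 5)(5) = 7.5 m/s
5–6 s: ½(5 + 6)(1) = 5.5 m/s
6–10 s: ½(6 + -7)(4) = -2 m/s
10–11 s: ½(-7 + -12)(1) = -9.5 m/s
11–13 s: ½(-12 + 6)(2) = -6 m/s
Δv = -4.5 m/s, so v(13) = -1 + (-4.5) = -5.5 m/s.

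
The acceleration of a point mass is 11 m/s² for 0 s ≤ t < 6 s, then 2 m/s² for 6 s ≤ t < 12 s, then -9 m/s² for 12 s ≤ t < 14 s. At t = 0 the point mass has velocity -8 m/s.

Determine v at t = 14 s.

Δv equals the area under the a-t graph; then v = v₀ + Δv.
0–6 s: 11 × 6 = 66 m/s
6–12 s: 2 × 6 = 12 m/s
12–14 s: -9 × 2 = -18 m/s
Δv = 60 m/s, so v(14) = -8 + (60) = 52 m/s.

52 m/s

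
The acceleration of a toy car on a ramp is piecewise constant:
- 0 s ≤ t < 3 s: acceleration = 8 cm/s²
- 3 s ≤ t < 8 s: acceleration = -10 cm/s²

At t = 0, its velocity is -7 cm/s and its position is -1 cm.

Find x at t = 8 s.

-26 cm

On each constant-a segment, Δv = aΔt and Δx = v₀Δt + ½aΔt²; chain segment to segment.
0–3 s: v starts -7 cm/s; Δx = -7·3 + ½·8·3² = 15 cm; v ends 17 cm/s.
3–8 s: v starts 17 cm/s; Δx = 17·5 + ½·-10·5² = -40 cm; v ends -33 cm/s.
x(8) = -1 + Σ Δx = -26 cm.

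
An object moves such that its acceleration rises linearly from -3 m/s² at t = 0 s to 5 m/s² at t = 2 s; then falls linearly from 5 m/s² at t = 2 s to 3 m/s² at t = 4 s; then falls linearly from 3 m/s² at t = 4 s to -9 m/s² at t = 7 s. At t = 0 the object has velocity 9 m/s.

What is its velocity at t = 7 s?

Δv equals the area under the a-t graph; then v = v₀ + Δv.
0–2 s: ½(-3 + 5)(2) = 2 m/s
2–4 s: ½(5 + 3)(2) = 8 m/s
4–7 s: ½(3 + -9)(3) = -9 m/s
Δv = 1 m/s, so v(7) = 9 + (1) = 10 m/s.

10 m/s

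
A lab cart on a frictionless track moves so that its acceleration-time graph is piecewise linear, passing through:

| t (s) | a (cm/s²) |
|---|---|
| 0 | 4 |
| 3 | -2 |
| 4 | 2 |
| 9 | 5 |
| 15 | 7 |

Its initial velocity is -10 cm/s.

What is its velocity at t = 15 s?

Δv equals the area under the a-t graph; then v = v₀ + Δv.
0–3 s: ½(4 + -2)(3) = 3 cm/s
3–4 s: ½(-2 + 2)(1) = 0 cm/s
4–9 s: ½(2 + 5)(5) = 17.5 cm/s
9–15 s: ½(5 + 7)(6) = 36 cm/s
Δv = 56.5 cm/s, so v(15) = -10 + (56.5) = 46.5 cm/s.

46.5 cm/s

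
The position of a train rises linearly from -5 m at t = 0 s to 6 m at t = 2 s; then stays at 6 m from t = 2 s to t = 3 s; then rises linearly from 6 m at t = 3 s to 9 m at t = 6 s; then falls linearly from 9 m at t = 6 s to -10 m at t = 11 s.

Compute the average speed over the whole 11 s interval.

3 m/s

Average speed = (total path length)/(elapsed time); on a piecewise-linear x-t graph the path length is Σ|Δx|.
0–2 s: |Δx| = |6 − -5| = 11 m
2–3 s: |Δx| = |6 − 6| = 0 m
3–6 s: |Δx| = |9 − 6| = 3 m
6–11 s: |Δx| = |-10 − 9| = 19 m
Total path = 33 m; average speed = 33/11 = 3 m/s.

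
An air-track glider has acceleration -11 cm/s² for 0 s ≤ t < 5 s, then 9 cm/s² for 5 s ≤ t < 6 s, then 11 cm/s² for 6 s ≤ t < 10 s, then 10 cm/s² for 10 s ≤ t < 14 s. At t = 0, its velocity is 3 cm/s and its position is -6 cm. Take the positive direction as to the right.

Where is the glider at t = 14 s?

On each constant-a segment, Δv = aΔt and Δx = v₀Δt + ½aΔt²; chain segment to segment.
0–5 s: v starts 3 cm/s; Δx = 3·5 + ½·-11·5² = -122.5 cm; v ends -52 cm/s.
5–6 s: v starts -52 cm/s; Δx = -52·1 + ½·9·1² = -47.5 cm; v ends -43 cm/s.
6–10 s: v starts -43 cm/s; Δx = -43·4 + ½·11·4² = -84 cm; v ends 1 cm/s.
10–14 s: v starts 1 cm/s; Δx = 1·4 + ½·10·4² = 84 cm; v ends 41 cm/s.
x(14) = -6 + Σ Δx = -176 cm.

-176 cm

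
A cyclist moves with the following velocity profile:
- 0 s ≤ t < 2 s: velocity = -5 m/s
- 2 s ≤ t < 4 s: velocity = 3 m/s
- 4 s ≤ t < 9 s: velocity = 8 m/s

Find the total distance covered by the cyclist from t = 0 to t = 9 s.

Total distance travelled is ∫|v| dt — sum the magnitudes of each area piece.
0–2 s: |-5| × 2 = 10 m
2–4 s: |3| × 2 = 6 m
4–9 s: |8| × 5 = 40 m
Total distance = 56 m

56 m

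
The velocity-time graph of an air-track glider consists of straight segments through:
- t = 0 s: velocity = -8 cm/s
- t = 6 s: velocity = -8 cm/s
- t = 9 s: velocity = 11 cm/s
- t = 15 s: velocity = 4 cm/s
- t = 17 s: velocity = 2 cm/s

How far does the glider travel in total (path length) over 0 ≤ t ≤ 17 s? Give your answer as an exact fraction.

4317/38 cm

Distance (not displacement) is the total path length: add the absolute areas under v-t.
0–6 s: |-8| × 6 = 48 cm
6–9 s: v = 0 at t = 138/19 s; triangle areas 96/19 + 363/38 = 555/38 cm
9–15 s: |½(11 + 4)(6)| = 45 cm
15–17 s: |½(4 + 2)(2)| = 6 cm
Total distance = 4317/38 cm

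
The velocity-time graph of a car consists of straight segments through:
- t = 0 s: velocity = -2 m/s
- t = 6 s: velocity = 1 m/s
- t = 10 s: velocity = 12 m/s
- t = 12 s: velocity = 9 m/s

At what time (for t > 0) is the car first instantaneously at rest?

v changes sign on 0–6 s (from -2 to 1); the graph is linear there, so v = 0 at t = 0 + (2)·(6 − 0)/(1 − -2) = 4 s.

t = 4 s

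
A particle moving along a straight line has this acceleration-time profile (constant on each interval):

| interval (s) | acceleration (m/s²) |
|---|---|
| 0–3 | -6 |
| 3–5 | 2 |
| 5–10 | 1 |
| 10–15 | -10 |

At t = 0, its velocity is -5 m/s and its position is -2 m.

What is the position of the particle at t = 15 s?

-363.5 m

On each constant-a segment, Δv = aΔt and Δx = v₀Δt + ½aΔt²; chain segment to segment.
0–3 s: v starts -5 m/s; Δx = -5·3 + ½·-6·3² = -42 m; v ends -23 m/s.
3–5 s: v starts -23 m/s; Δx = -23·2 + ½·2·2² = -42 m; v ends -19 m/s.
5–10 s: v starts -19 m/s; Δx = -19·5 + ½·1·5² = -82.5 m; v ends -14 m/s.
10–15 s: v starts -14 m/s; Δx = -14·5 + ½·-10·5² = -195 m; v ends -64 m/s.
x(15) = -2 + Σ Δx = -363.5 m.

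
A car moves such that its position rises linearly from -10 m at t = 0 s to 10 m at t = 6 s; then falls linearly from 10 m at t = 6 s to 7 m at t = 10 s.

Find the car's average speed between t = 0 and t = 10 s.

2.3 m/s

Average speed = (total path length)/(elapsed time); on a piecewise-linear x-t graph the path length is Σ|Δx|.
0–6 s: |Δx| = |10 − -10| = 20 m
6–10 s: |Δx| = |7 − 10| = 3 m
Total path = 23 m; average speed = 23/10 = 2.3 m/s.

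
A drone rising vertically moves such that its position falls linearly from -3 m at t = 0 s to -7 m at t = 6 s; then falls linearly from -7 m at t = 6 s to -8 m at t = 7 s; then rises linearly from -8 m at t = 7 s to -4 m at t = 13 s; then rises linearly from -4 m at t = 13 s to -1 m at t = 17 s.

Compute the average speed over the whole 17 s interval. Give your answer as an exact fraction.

12/17 m/s

Average speed = (total path length)/(elapsed time); on a piecewise-linear x-t graph the path length is Σ|Δx|.
0–6 s: |Δx| = |-7 − -3| = 4 m
6–7 s: |Δx| = |-8 − -7| = 1 m
7–13 s: |Δx| = |-4 − -8| = 4 m
13–17 s: |Δx| = |-1 − -4| = 3 m
Total path = 12 m; average speed = 12/17 = 12/17 m/s.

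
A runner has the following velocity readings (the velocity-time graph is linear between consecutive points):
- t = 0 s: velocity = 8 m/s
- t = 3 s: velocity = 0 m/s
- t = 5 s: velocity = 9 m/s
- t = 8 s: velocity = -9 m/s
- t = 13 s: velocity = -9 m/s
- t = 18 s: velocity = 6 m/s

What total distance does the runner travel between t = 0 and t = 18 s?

99 m

Distance (not displacement) is the total path length: add the absolute areas under v-t.
0–3 s: |½(8 + 0)(3)| = 12 m
3–5 s: |½(0 + 9)(2)| = 9 m
5–8 s: v = 0 at t = 6.5 s; triangle areas 6.75 + 6.75 = 13.5 m
8–13 s: |-9| × 5 = 45 m
13–18 s: v = 0 at t = 16 s; triangle areas 13.5 + 6 = 19.5 m
Total distance = 99 m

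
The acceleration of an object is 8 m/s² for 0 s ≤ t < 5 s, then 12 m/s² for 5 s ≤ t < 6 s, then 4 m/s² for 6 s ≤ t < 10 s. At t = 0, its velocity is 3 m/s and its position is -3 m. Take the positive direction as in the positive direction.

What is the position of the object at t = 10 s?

On each constant-a segment, Δv = aΔt and Δx = v₀Δt + ½aΔt²; chain segment to segment.
0–5 s: v starts 3 m/s; Δx = 3·5 + ½·8·5² = 115 m; v ends 43 m/s.
5–6 s: v starts 43 m/s; Δx = 43·1 + ½·12·1² = 49 m; v ends 55 m/s.
6–10 s: v starts 55 m/s; Δx = 55·4 + ½·4·4² = 252 m; v ends 71 m/s.
x(10) = -3 + Σ Δx = 413 m.

413 m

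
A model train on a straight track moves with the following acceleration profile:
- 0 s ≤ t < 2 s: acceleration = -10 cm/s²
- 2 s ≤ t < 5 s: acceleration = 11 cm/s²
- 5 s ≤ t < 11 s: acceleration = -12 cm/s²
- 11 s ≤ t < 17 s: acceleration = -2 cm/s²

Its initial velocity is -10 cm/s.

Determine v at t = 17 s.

-81 cm/s

Δv equals the area under the a-t graph; then v = v₀ + Δv.
0–2 s: -10 × 2 = -20 cm/s
2–5 s: 11 × 3 = 33 cm/s
5–11 s: -12 × 6 = -72 cm/s
11–17 s: -2 × 6 = -12 cm/s
Δv = -71 cm/s, so v(17) = -10 + (-71) = -81 cm/s.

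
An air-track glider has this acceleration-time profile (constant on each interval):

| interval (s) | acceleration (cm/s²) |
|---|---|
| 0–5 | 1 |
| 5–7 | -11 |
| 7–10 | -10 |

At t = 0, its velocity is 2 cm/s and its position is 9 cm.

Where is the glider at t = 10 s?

On each constant-a segment, Δv = aΔt and Δx = v₀Δt + ½aΔt²; chain segment to segment.
0–5 s: v starts 2 cm/s; Δx = 2·5 + ½·1·5² = 22.5 cm; v ends 7 cm/s.
5–7 s: v starts 7 cm/s; Δx = 7·2 + ½·-11·2² = -8 cm; v ends -15 cm/s.
7–10 s: v starts -15 cm/s; Δx = -15·3 + ½·-10·3² = -90 cm; v ends -45 cm/s.
x(10) = 9 + Σ Δx = -66.5 cm.

-66.5 cm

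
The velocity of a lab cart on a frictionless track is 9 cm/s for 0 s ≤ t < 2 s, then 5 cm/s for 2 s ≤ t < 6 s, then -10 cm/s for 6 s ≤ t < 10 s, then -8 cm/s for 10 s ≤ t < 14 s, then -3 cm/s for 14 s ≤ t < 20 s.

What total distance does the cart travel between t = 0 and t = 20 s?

Total distance travelled is ∫|v| dt — sum the magnitudes of each area piece.
0–2 s: |9| × 2 = 18 cm
2–6 s: |5| × 4 = 20 cm
6–10 s: |-10| × 4 = 40 cm
10–14 s: |-8| × 4 = 32 cm
14–20 s: |-3| × 6 = 18 cm
Total distance = 128 cm

128 cm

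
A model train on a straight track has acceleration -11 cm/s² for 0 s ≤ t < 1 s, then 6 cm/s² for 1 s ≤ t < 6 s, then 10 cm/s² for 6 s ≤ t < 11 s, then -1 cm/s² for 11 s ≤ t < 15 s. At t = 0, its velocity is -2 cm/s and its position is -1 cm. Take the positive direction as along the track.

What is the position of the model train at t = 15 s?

471.5 cm

On each constant-a segment, Δv = aΔt and Δx = v₀Δt + ½aΔt²; chain segment to segment.
0–1 s: v starts -2 cm/s; Δx = -2·1 + ½·-11·1² = -7.5 cm; v ends -13 cm/s.
1–6 s: v starts -13 cm/s; Δx = -13·5 + ½·6·5² = 10 cm; v ends 17 cm/s.
6–11 s: v starts 17 cm/s; Δx = 17·5 + ½·10·5² = 210 cm; v ends 67 cm/s.
11–15 s: v starts 67 cm/s; Δx = 67·4 + ½·-1·4² = 260 cm; v ends 63 cm/s.
x(15) = -1 + Σ Δx = 471.5 cm.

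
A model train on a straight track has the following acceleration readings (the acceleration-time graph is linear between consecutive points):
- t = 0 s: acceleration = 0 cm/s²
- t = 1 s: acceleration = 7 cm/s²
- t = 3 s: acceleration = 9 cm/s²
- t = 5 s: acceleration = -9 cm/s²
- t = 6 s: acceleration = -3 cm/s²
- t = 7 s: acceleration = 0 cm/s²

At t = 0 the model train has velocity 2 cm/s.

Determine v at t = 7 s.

14 cm/s

Δv equals the area under the a-t graph; then v = v₀ + Δv.
0–1 s: ½(0 + 7)(1) = 3.5 cm/s
1–3 s: ½(7 + 9)(2) = 16 cm/s
3–5 s: ½(9 + -9)(2) = 0 cm/s
5–6 s: ½(-9 + -3)(1) = -6 cm/s
6–7 s: ½(-3 + 0)(1) = -1.5 cm/s
Δv = 12 cm/s, so v(7) = 2 + (12) = 14 cm/s.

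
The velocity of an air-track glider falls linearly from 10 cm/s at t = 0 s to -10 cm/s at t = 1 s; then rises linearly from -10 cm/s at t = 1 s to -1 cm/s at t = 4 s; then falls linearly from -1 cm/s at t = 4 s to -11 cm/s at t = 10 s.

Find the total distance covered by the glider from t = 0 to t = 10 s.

57.5 cm

Total distance travelled is ∫|v| dt — sum the magnitudes of each area piece.
0–1 s: v = 0 at t = 0.5 s; triangle areas 2.5 + 2.5 = 5 cm
1–4 s: |½(-10 + -1)(3)| = 16.5 cm
4–10 s: |½(-1 + -11)(6)| = 36 cm
Total distance = 57.5 cm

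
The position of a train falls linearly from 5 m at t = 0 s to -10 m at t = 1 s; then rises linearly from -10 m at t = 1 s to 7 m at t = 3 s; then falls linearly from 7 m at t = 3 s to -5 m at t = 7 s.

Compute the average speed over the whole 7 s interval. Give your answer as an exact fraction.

44/7 m/s

Average speed = (total path length)/(elapsed time); on a piecewise-linear x-t graph the path length is Σ|Δx|.
0–1 s: |Δx| = |-10 − 5| = 15 m
1–3 s: |Δx| = |7 − -10| = 17 m
3–7 s: |Δx| = |-5 − 7| = 12 m
Total path = 44 m; average speed = 44/7 = 44/7 m/s.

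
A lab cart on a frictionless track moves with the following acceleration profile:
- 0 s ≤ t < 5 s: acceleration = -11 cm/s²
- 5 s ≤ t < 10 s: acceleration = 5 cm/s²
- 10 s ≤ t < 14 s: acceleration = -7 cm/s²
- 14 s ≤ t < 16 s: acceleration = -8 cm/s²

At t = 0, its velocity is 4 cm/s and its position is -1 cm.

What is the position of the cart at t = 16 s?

On each constant-a segment, Δv = aΔt and Δx = v₀Δt + ½aΔt²; chain segment to segment.
0–5 s: v starts 4 cm/s; Δx = 4·5 + ½·-11·5² = -117.5 cm; v ends -51 cm/s.
5–10 s: v starts -51 cm/s; Δx = -51·5 + ½·5·5² = -192.5 cm; v ends -26 cm/s.
10–14 s: v starts -26 cm/s; Δx = -26·4 + ½·-7·4² = -160 cm; v ends -54 cm/s.
14–16 s: v starts -54 cm/s; Δx = -54·2 + ½·-8·2² = -124 cm; v ends -70 cm/s.
x(16) = -1 + Σ Δx = -595 cm.

-595 cm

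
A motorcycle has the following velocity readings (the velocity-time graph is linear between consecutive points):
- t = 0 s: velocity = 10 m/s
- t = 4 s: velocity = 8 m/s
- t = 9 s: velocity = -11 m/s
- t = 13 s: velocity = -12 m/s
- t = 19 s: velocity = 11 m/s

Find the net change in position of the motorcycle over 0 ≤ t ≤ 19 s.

-20.5 m

Displacement is the signed area under the v-t curve.
0–4 s: ½(10 + 8)(4) = 36 m
4–9 s: ½(8 + -11)(5) = -7.5 m
9–13 s: ½(-11 + -12)(4) = -46 m
13–19 s: ½(-12 + 11)(6) = -3 m
Net displacement = -20.5 m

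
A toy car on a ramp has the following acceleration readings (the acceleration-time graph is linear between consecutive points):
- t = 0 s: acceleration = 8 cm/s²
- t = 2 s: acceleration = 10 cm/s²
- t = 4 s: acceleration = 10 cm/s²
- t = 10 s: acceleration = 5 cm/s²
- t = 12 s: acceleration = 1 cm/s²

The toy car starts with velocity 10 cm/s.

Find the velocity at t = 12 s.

99 cm/s

Δv equals the area under the a-t graph; then v = v₀ + Δv.
0–2 s: ½(8 + 10)(2) = 18 cm/s
2–4 s: 10 × 2 = 20 cm/s
4–10 s: ½(10 + 5)(6) = 45 cm/s
10–12 s: ½(5 + 1)(2) = 6 cm/s
Δv = 89 cm/s, so v(12) = 10 + (89) = 99 cm/s.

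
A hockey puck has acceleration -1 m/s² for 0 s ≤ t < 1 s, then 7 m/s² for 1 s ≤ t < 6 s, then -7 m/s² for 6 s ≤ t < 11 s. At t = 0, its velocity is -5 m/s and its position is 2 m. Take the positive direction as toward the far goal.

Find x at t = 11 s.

111.5 m

On each constant-a segment, Δv = aΔt and Δx = v₀Δt + ½aΔt²; chain segment to segment.
0–1 s: v starts -5 m/s; Δx = -5·1 + ½·-1·1² = -5.5 m; v ends -6 m/s.
1–6 s: v starts -6 m/s; Δx = -6·5 + ½·7·5² = 57.5 m; v ends 29 m/s.
6–11 s: v starts 29 m/s; Δx = 29·5 + ½·-7·5² = 57.5 m; v ends -6 m/s.
x(11) = 2 + Σ Δx = 111.5 m.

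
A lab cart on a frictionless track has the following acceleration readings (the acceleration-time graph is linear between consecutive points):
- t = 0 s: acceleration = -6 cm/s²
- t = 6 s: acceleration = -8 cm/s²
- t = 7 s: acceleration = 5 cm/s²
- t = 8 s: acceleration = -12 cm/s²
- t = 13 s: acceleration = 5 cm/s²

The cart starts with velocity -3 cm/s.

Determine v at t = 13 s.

Δv equals the area under the a-t graph; then v = v₀ + Δv.
0–6 s: ½(-6 + -8)(6) = -42 cm/s
6–7 s: ½(-8 + 5)(1) = -1.5 cm/s
7–8 s: ½(5 + -12)(1) = -3.5 cm/s
8–13 s: ½(-12 + 5)(5) = -17.5 cm/s
Δv = -64.5 cm/s, so v(13) = -3 + (-64.5) = -67.5 cm/s.

-67.5 cm/s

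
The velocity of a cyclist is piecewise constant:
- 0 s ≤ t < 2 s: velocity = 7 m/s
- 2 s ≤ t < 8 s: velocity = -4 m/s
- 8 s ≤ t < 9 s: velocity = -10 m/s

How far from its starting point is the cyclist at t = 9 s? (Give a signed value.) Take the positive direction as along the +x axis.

Displacement is the signed area under the v-t curve.
0–2 s: 7 × 2 = 14 m
2–8 s: -4 × 6 = -24 m
8–9 s: -10 × 1 = -10 m
Net displacement = -20 m

-20 m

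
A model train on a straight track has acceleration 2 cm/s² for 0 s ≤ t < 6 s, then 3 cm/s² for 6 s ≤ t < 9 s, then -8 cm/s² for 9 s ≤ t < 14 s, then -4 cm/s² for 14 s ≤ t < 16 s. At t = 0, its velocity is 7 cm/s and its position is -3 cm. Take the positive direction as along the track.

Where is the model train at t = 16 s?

153.5 cm

On each constant-a segment, Δv = aΔt and Δx = v₀Δt + ½aΔt²; chain segment to segment.
0–6 s: v starts 7 cm/s; Δx = 7·6 + ½·2·6² = 78 cm; v ends 19 cm/s.
6–9 s: v starts 19 cm/s; Δx = 19·3 + ½·3·3² = 70.5 cm; v ends 28 cm/s.
9–14 s: v starts 28 cm/s; Δx = 28·5 + ½·-8·5² = 40 cm; v ends -12 cm/s.
14–16 s: v starts -12 cm/s; Δx = -12·2 + ½·-4·2² = -32 cm; v ends -20 cm/s.
x(16) = -3 + Σ Δx = 153.5 cm.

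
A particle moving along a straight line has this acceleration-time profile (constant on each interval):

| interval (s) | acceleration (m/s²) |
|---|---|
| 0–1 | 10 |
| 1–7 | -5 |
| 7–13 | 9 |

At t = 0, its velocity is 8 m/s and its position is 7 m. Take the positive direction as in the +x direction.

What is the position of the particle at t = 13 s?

128 m

On each constant-a segment, Δv = aΔt and Δx = v₀Δt + ½aΔt²; chain segment to segment.
0–1 s: v starts 8 m/s; Δx = 8·1 + ½·10·1² = 13 m; v ends 18 m/s.
1–7 s: v starts 18 m/s; Δx = 18·6 + ½·-5·6² = 18 m; v ends -12 m/s.
7–13 s: v starts -12 m/s; Δx = -12·6 + ½·9·6² = 90 m; v ends 42 m/s.
x(13) = 7 + Σ Δx = 128 m.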